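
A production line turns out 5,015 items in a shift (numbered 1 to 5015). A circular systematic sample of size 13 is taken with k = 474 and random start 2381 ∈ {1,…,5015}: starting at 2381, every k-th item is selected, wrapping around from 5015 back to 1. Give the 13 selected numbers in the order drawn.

Selection 1: 2381
Selection 2: 2381 + 474 = 2855
Selection 3: 2855 + 474 = 3329
Selection 4: 3329 + 474 = 3803
Selection 5: 3803 + 474 = 4277
Selection 6: 4277 + 474 = 4751
Selection 7: 4751 + 474 = 5225 → 5225 − 5015 = 210
Selection 8: 210 + 474 = 684
Selection 9: 684 + 474 = 1158
Selection 10: 1158 + 474 = 1632
Selection 11: 1632 + 474 = 2106
Selection 12: 2106 + 474 = 2580
Selection 13: 2580 + 474 = 3054

2381, 2855, 3329, 3803, 4277, 4751, 210, 684, 1158, 1632, 2106, 2580, 3054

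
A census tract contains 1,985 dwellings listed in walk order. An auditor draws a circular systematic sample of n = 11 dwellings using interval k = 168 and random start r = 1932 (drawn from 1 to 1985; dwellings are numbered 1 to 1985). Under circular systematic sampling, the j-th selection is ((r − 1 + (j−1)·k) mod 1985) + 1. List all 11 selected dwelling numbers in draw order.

1932, 115, 283, 451, 619, 787, 955, 1123, 1291, 1459, 1627

Selection 1: 1932
Selection 2: 1932 + 168 = 2100 → 2100 − 1985 = 115
Selection 3: 115 + 168 = 283
Selection 4: 283 + 168 = 451
Selection 5: 451 + 168 = 619
Selection 6: 619 + 168 = 787
Selection 7: 787 + 168 = 955
Selection 8: 955 + 168 = 1123
Selection 9: 1123 + 168 = 1291
Selection 10: 1291 + 168 = 1459
Selection 11: 1459 + 168 = 1627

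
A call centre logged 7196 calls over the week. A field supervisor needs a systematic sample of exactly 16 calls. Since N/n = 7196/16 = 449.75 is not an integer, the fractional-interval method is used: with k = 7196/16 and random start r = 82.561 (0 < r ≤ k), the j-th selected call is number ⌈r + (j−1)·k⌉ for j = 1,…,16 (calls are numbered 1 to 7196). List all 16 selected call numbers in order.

j=1: r + 0k = 82.561 → ⌈·⌉ = 83
j=2: r + 1k = 532.311 → ⌈·⌉ = 533
j=3: r + 2k = 982.061 → ⌈·⌉ = 983
j=4: r + 3k = 1431.811 → ⌈·⌉ = 1432
j=5: r + 4k = 1881.561 → ⌈·⌉ = 1882
j=6: r + 5k = 2331.311 → ⌈·⌉ = 2332
j=7: r + 6k = 2781.061 → ⌈·⌉ = 2782
j=8: r + 7k = 3230.811 → ⌈·⌉ = 3231
j=9: r + 8k = 3680.561 → ⌈·⌉ = 3681
j=10: r + 9k = 4130.311 → ⌈·⌉ = 4131
j=11: r + 10k = 4580.061 → ⌈·⌉ = 4581
j=12: r + 11k = 5029.811 → ⌈·⌉ = 5030
j=13: r + 12k = 5479.561 → ⌈·⌉ = 5480
j=14: r + 13k = 5929.311 → ⌈·⌉ = 5930
j=15: r + 14k = 6379.061 → ⌈·⌉ = 6380
j=16: r + 15k = 6828.811 → ⌈·⌉ = 6829

83, 533, 983, 1432, 1882, 2332, 2782, 3231, 3681, 4131, 4581, 5030, 5480, 5930, 6380, 6829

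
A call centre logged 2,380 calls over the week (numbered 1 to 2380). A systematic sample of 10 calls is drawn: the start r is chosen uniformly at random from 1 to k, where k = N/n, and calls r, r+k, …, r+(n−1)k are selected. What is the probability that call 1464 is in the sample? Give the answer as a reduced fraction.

1/238

k = 2380/10 = 238.
Call 1464 is selected iff r ≡ 1464 (mod 238); exactly one such r in {1,…,238}.
Inclusion probability = 1/238.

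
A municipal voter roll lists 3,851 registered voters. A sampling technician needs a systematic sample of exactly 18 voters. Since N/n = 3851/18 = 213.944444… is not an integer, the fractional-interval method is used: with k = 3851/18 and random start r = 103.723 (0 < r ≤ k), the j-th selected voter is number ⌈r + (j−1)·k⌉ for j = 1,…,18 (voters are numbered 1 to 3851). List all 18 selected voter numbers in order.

j=1: r + 0k = 103.723 → ⌈·⌉ = 104
j=2: r + 1k = 317.667444… → ⌈·⌉ = 318
j=3: r + 2k = 531.611888… → ⌈·⌉ = 532
j=4: r + 3k = 745.556333… → ⌈·⌉ = 746
j=5: r + 4k = 959.500777… → ⌈·⌉ = 960
j=6: r + 5k = 1173.445222… → ⌈·⌉ = 1174
j=7: r + 6k = 1387.389666… → ⌈·⌉ = 1388
j=8: r + 7k = 1601.334111… → ⌈·⌉ = 1602
j=9: r + 8k = 1815.278555… → ⌈·⌉ = 1816
j=10: r + 9k = 2029.223 → ⌈·⌉ = 2030
j=11: r + 10k = 2243.167444… → ⌈·⌉ = 2244
j=12: r + 11k = 2457.111888… → ⌈·⌉ = 2458
j=13: r + 12k = 2671.056333… → ⌈·⌉ = 2672
j=14: r + 13k = 2885.000777… → ⌈·⌉ = 2886
j=15: r + 14k = 3098.945222… → ⌈·⌉ = 3099
j=16: r + 15k = 3312.889666… → ⌈·⌉ = 3313
j=17: r + 16k = 3526.834111… → ⌈·⌉ = 3527
j=18: r + 17k = 3740.778555… → ⌈·⌉ = 3741

104, 318, 532, 746, 960, 1174, 1388, 1602, 1816, 2030, 2244, 2458, 2672, 2886, 3099, 3313, 3527, 3741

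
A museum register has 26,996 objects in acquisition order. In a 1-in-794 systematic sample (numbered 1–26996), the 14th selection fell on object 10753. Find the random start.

k = 794
r = 10753 − (14−1)×794 = 10753 − 10322 = 431

431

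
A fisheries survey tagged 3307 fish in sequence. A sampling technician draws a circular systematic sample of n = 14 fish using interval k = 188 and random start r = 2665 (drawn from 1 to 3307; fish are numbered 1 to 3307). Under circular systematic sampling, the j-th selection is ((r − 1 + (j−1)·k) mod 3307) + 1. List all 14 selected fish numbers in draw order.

Selection 1: 2665
Selection 2: 2665 + 188 = 2853
Selection 3: 2853 + 188 = 3041
Selection 4: 3041 + 188 = 3229
Selection 5: 3229 + 188 = 3417 → 3417 − 3307 = 110
Selection 6: 110 + 188 = 298
Selection 7: 298 + 188 = 486
Selection 8: 486 + 188 = 674
Selection 9: 674 + 188 = 862
Selection 10: 862 + 188 = 1050
Selection 11: 1050 + 188 = 1238
Selection 12: 1238 + 188 = 1426
Selection 13: 1426 + 188 = 1614
Selection 14: 1614 + 188 = 1802

2665, 2853, 3041, 3229, 110, 298, 486, 674, 862, 1050, 1238, 1426, 1614, 1802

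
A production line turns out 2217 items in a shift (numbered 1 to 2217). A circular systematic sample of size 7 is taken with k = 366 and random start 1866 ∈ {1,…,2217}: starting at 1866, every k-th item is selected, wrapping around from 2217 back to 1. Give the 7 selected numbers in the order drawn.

Selection 1: 1866
Selection 2: 1866 + 366 = 2232 → 2232 − 2217 = 15
Selection 3: 15 + 366 = 381
Selection 4: 381 + 366 = 747
Selection 5: 747 + 366 = 1113
Selection 6: 1113 + 366 = 1479
Selection 7: 1479 + 366 = 1845

1866, 15, 381, 747, 1113, 1479, 1845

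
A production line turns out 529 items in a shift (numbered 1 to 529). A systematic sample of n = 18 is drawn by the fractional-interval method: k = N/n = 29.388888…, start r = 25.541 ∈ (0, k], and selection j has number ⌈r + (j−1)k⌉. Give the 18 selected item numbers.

j=1: r + 0k = 25.541 → ⌈·⌉ = 26
j=2: r + 1k = 54.929888… → ⌈·⌉ = 55
j=3: r + 2k = 84.318777… → ⌈·⌉ = 85
j=4: r + 3k = 113.707666… → ⌈·⌉ = 114
j=5: r + 4k = 143.096555… → ⌈·⌉ = 144
j=6: r + 5k = 172.485444… → ⌈·⌉ = 173
j=7: r + 6k = 201.874333… → ⌈·⌉ = 202
j=8: r + 7k = 231.263222… → ⌈·⌉ = 232
j=9: r + 8k = 260.652111… → ⌈·⌉ = 261
j=10: r + 9k = 290.041 → ⌈·⌉ = 291
j=11: r + 10k = 319.429888… → ⌈·⌉ = 320
j=12: r + 11k = 348.818777… → ⌈·⌉ = 349
j=13: r + 12k = 378.207666… → ⌈·⌉ = 379
j=14: r + 13k = 407.596555… → ⌈·⌉ = 408
j=15: r + 14k = 436.985444… → ⌈·⌉ = 437
j=16: r + 15k = 466.374333… → ⌈·⌉ = 467
j=17: r + 16k = 495.763222… → ⌈·⌉ = 496
j=18: r + 17k = 525.152111… → ⌈·⌉ = 526

26, 55, 85, 114, 144, 173, 202, 232, 261, 291, 320, 349, 379, 408, 437, 467, 496, 526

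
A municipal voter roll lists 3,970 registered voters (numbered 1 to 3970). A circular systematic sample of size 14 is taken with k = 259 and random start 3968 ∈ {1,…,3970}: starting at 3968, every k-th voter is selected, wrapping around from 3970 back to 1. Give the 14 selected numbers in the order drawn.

Selection 1: 3968
Selection 2: 3968 + 259 = 4227 → 4227 − 3970 = 257
Selection 3: 257 + 259 = 516
Selection 4: 516 + 259 = 775
Selection 5: 775 + 259 = 1034
Selection 6: 1034 + 259 = 1293
Selection 7: 1293 + 259 = 1552
Selection 8: 1552 + 259 = 1811
Selection 9: 1811 + 259 = 2070
Selection 10: 2070 + 259 = 2329
Selection 11: 2329 + 259 = 2588
Selection 12: 2588 + 259 = 2847
Selection 13: 2847 + 259 = 3106
Selection 14: 3106 + 259 = 3365

3968, 257, 516, 775, 1034, 1293, 1552, 1811, 2070, 2329, 2588, 2847, 3106, 3365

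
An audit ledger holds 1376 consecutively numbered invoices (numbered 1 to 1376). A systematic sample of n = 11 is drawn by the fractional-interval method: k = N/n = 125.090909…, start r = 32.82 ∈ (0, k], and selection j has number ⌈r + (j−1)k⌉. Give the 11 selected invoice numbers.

j=1: r + 0k = 32.82 → ⌈·⌉ = 33
j=2: r + 1k = 157.910909… → ⌈·⌉ = 158
j=3: r + 2k = 283.001818… → ⌈·⌉ = 284
j=4: r + 3k = 408.092727… → ⌈·⌉ = 409
j=5: r + 4k = 533.183636… → ⌈·⌉ = 534
j=6: r + 5k = 658.274545… → ⌈·⌉ = 659
j=7: r + 6k = 783.365454… → ⌈·⌉ = 784
j=8: r + 7k = 908.456363… → ⌈·⌉ = 909
j=9: r + 8k = 1033.547272… → ⌈·⌉ = 1034
j=10: r + 9k = 1158.638181… → ⌈·⌉ = 1159
j=11: r + 10k = 1283.729090… → ⌈·⌉ = 1284

33, 158, 284, 409, 534, 659, 784, 909, 1034, 1159, 1284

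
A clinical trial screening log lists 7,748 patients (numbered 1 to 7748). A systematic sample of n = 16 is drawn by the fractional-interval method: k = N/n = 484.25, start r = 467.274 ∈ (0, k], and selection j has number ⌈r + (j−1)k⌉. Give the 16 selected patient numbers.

j=1: r + 0k = 467.274 → ⌈·⌉ = 468
j=2: r + 1k = 951.524 → ⌈·⌉ = 952
j=3: r + 2k = 1435.774 → ⌈·⌉ = 1436
j=4: r + 3k = 1920.024 → ⌈·⌉ = 1921
j=5: r + 4k = 2404.274 → ⌈·⌉ = 2405
j=6: r + 5k = 2888.524 → ⌈·⌉ = 2889
j=7: r + 6k = 3372.774 → ⌈·⌉ = 3373
j=8: r + 7k = 3857.024 → ⌈·⌉ = 3858
j=9: r + 8k = 4341.274 → ⌈·⌉ = 4342
j=10: r + 9k = 4825.524 → ⌈·⌉ = 4826
j=11: r + 10k = 5309.774 → ⌈·⌉ = 5310
j=12: r + 11k = 5794.024 → ⌈·⌉ = 5795
j=13: r + 12k = 6278.274 → ⌈·⌉ = 6279
j=14: r + 13k = 6762.524 → ⌈·⌉ = 6763
j=15: r + 14k = 7246.774 → ⌈·⌉ = 7247
j=16: r + 15k = 7731.024 → ⌈·⌉ = 7732

468, 952, 1436, 1921, 2405, 2889, 3373, 3858, 4342, 4826, 5310, 5795, 6279, 6763, 7247, 7732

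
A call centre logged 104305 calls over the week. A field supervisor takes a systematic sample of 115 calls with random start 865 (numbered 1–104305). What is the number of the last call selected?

104263

k = 104305/115 = 907
115th selection = r + (115−1)·k = 865 + 114×907 = 865 + 103398 = 104263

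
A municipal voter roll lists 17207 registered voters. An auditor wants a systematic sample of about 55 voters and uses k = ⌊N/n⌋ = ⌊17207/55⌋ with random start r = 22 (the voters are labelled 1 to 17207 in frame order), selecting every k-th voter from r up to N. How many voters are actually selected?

56

k = ⌊17207/55⌋ = 312
Achieved size = ⌊(17207 − 22)/312⌋ + 1 = ⌊17185/312⌋ + 1 = 55 + 1 = 56
(last selection: 22 + 55×312 = 17182 ≤ 17207; next would be 17494 > 17207)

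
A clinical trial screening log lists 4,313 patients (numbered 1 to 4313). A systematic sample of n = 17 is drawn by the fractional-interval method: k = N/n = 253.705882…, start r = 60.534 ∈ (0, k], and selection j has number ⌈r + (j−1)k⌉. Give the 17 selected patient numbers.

61, 315, 568, 822, 1076, 1330, 1583, 1837, 2091, 2344, 2598, 2852, 3106, 3359, 3613, 3867, 4120

j=1: r + 0k = 60.534 → ⌈·⌉ = 61
j=2: r + 1k = 314.239882… → ⌈·⌉ = 315
j=3: r + 2k = 567.945764… → ⌈·⌉ = 568
j=4: r + 3k = 821.651647… → ⌈·⌉ = 822
j=5: r + 4k = 1075.357529… → ⌈·⌉ = 1076
j=6: r + 5k = 1329.063411… → ⌈·⌉ = 1330
j=7: r + 6k = 1582.769294… → ⌈·⌉ = 1583
j=8: r + 7k = 1836.475176… → ⌈·⌉ = 1837
j=9: r + 8k = 2090.181058… → ⌈·⌉ = 2091
j=10: r + 9k = 2343.886941… → ⌈·⌉ = 2344
j=11: r + 10k = 2597.592823… → ⌈·⌉ = 2598
j=12: r + 11k = 2851.298705… → ⌈·⌉ = 2852
j=13: r + 12k = 3105.004588… → ⌈·⌉ = 3106
j=14: r + 13k = 3358.710470… → ⌈·⌉ = 3359
j=15: r + 14k = 3612.416352… → ⌈·⌉ = 3613
j=16: r + 15k = 3866.122235… → ⌈·⌉ = 3867
j=17: r + 16k = 4119.828117… → ⌈·⌉ = 4120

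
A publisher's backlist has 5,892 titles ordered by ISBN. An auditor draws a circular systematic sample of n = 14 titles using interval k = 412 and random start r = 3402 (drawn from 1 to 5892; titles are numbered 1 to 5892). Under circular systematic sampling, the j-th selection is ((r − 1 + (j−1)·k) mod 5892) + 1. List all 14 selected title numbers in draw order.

3402, 3814, 4226, 4638, 5050, 5462, 5874, 394, 806, 1218, 1630, 2042, 2454, 2866

Selection 1: 3402
Selection 2: 3402 + 412 = 3814
Selection 3: 3814 + 412 = 4226
Selection 4: 4226 + 412 = 4638
Selection 5: 4638 + 412 = 5050
Selection 6: 5050 + 412 = 5462
Selection 7: 5462 + 412 = 5874
Selection 8: 5874 + 412 = 6286 → 6286 − 5892 = 394
Selection 9: 394 + 412 = 806
Selection 10: 806 + 412 = 1218
Selection 11: 1218 + 412 = 1630
Selection 12: 1630 + 412 = 2042
Selection 13: 2042 + 412 = 2454
Selection 14: 2454 + 412 = 2866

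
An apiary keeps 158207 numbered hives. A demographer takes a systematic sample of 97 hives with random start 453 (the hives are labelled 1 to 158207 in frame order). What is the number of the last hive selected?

k = 158207/97 = 1631
97th selection = r + (97−1)·k = 453 + 96×1631 = 453 + 156576 = 157029

157029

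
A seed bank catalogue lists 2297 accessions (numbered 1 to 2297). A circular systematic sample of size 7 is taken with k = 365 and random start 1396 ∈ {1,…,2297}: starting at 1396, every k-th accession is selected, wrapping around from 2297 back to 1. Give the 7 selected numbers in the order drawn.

1396, 1761, 2126, 194, 559, 924, 1289

Selection 1: 1396
Selection 2: 1396 + 365 = 1761
Selection 3: 1761 + 365 = 2126
Selection 4: 2126 + 365 = 2491 → 2491 − 2297 = 194
Selection 5: 194 + 365 = 559
Selection 6: 559 + 365 = 924
Selection 7: 924 + 365 = 1289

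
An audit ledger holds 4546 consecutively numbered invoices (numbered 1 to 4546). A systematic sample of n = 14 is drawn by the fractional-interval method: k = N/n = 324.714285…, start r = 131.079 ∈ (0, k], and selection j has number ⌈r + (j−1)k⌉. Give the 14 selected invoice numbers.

j=1: r + 0k = 131.079 → ⌈·⌉ = 132
j=2: r + 1k = 455.793285… → ⌈·⌉ = 456
j=3: r + 2k = 780.507571… → ⌈·⌉ = 781
j=4: r + 3k = 1105.221857… → ⌈·⌉ = 1106
j=5: r + 4k = 1429.936142… → ⌈·⌉ = 1430
j=6: r + 5k = 1754.650428… → ⌈·⌉ = 1755
j=7: r + 6k = 2079.364714… → ⌈·⌉ = 2080
j=8: r + 7k = 2404.079 → ⌈·⌉ = 2405
j=9: r + 8k = 2728.793285… → ⌈·⌉ = 2729
j=10: r + 9k = 3053.507571… → ⌈·⌉ = 3054
j=11: r + 10k = 3378.221857… → ⌈·⌉ = 3379
j=12: r + 11k = 3702.936142… → ⌈·⌉ = 3703
j=13: r + 12k = 4027.650428… → ⌈·⌉ = 4028
j=14: r + 13k = 4352.364714… → ⌈·⌉ = 4353

132, 456, 781, 1106, 1430, 1755, 2080, 2405, 2729, 3054, 3379, 3703, 4028, 4353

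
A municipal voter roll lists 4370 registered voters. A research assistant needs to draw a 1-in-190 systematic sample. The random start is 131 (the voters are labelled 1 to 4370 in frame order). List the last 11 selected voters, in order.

13th selection = 131 + 12×190 = 2411
14th: 2411 + 190 = 2601
15th: 2601 + 190 = 2791
16th: 2791 + 190 = 2981
17th: 2981 + 190 = 3171
18th: 3171 + 190 = 3361
19th: 3361 + 190 = 3551
20th: 3551 + 190 = 3741
21st: 3741 + 190 = 3931
22nd: 3931 + 190 = 4121
23rd: 4121 + 190 = 4311

2411, 2601, 2791, 2981, 3171, 3361, 3551, 3741, 3931, 4121, 4311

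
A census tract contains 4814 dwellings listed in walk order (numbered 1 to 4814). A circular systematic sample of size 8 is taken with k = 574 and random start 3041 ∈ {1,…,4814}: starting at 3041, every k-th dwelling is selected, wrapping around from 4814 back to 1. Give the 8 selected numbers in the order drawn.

Selection 1: 3041
Selection 2: 3041 + 574 = 3615
Selection 3: 3615 + 574 = 4189
Selection 4: 4189 + 574 = 4763
Selection 5: 4763 + 574 = 5337 → 5337 − 4814 = 523
Selection 6: 523 + 574 = 1097
Selection 7: 1097 + 574 = 1671
Selection 8: 1671 + 574 = 2245

3041, 3615, 4189, 4763, 523, 1097, 1671, 2245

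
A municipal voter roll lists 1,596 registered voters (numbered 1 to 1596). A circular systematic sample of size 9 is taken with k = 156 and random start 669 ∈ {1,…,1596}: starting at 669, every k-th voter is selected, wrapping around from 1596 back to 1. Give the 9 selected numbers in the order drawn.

Selection 1: 669
Selection 2: 669 + 156 = 825
Selection 3: 825 + 156 = 981
Selection 4: 981 + 156 = 1137
Selection 5: 1137 + 156 = 1293
Selection 6: 1293 + 156 = 1449
Selection 7: 1449 + 156 = 1605 → 1605 − 1596 = 9
Selection 8: 9 + 156 = 165
Selection 9: 165 + 156 = 321

669, 825, 981, 1137, 1293, 1449, 9, 165, 321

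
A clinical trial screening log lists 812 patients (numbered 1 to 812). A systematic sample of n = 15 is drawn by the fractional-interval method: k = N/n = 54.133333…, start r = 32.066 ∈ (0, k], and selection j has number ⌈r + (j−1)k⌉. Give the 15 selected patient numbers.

j=1: r + 0k = 32.066 → ⌈·⌉ = 33
j=2: r + 1k = 86.199333… → ⌈·⌉ = 87
j=3: r + 2k = 140.332666… → ⌈·⌉ = 141
j=4: r + 3k = 194.466 → ⌈·⌉ = 195
j=5: r + 4k = 248.599333… → ⌈·⌉ = 249
j=6: r + 5k = 302.732666… → ⌈·⌉ = 303
j=7: r + 6k = 356.866 → ⌈·⌉ = 357
j=8: r + 7k = 410.999333… → ⌈·⌉ = 411
j=9: r + 8k = 465.132666… → ⌈·⌉ = 466
j=10: r + 9k = 519.266 → ⌈·⌉ = 520
j=11: r + 10k = 573.399333… → ⌈·⌉ = 574
j=12: r + 11k = 627.532666… → ⌈·⌉ = 628
j=13: r + 12k = 681.666 → ⌈·⌉ = 682
j=14: r + 13k = 735.799333… → ⌈·⌉ = 736
j=15: r + 14k = 789.932666… → ⌈·⌉ = 790

33, 87, 141, 195, 249, 303, 357, 411, 466, 520, 574, 628, 682, 736, 790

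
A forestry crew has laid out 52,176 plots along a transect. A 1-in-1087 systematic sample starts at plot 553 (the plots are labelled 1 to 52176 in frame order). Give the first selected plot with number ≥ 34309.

k = 1087
Steps past start: ⌈(34309 − 553)/1087⌉ = ⌈33756/1087⌉ = 32
Selected plot: 553 + 32×1087 = 35337

35337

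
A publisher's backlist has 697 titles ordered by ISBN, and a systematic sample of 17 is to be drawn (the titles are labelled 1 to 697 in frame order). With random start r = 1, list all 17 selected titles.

k = N/n = 697/17 = 41
title 1: 1
title 2: 1 + 41 = 42
title 3: 42 + 41 = 83
title 4: 83 + 41 = 124
title 5: 124 + 41 = 165
title 6: 165 + 41 = 206
title 7: 206 + 41 = 247
title 8: 247 + 41 = 288
title 9: 288 + 41 = 329
title 10: 329 + 41 = 370
title 11: 370 + 41 = 411
title 12: 411 + 41 = 452
title 13: 452 + 41 = 493
title 14: 493 + 41 = 534
title 15: 534 + 41 = 575
title 16: 575 + 41 = 616
title 17: 616 + 41 = 657

1, 42, 83, 124, 165, 206, 247, 288, 329, 370, 411, 452, 493, 534, 575, 616, 657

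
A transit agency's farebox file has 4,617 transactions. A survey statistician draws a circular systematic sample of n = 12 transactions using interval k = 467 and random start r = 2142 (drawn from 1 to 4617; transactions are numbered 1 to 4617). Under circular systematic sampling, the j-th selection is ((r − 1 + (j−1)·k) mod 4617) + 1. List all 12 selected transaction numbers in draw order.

2142, 2609, 3076, 3543, 4010, 4477, 327, 794, 1261, 1728, 2195, 2662

Selection 1: 2142
Selection 2: 2142 + 467 = 2609
Selection 3: 2609 + 467 = 3076
Selection 4: 3076 + 467 = 3543
Selection 5: 3543 + 467 = 4010
Selection 6: 4010 + 467 = 4477
Selection 7: 4477 + 467 = 4944 → 4944 − 4617 = 327
Selection 8: 327 + 467 = 794
Selection 9: 794 + 467 = 1261
Selection 10: 1261 + 467 = 1728
Selection 11: 1728 + 467 = 2195
Selection 12: 2195 + 467 = 2662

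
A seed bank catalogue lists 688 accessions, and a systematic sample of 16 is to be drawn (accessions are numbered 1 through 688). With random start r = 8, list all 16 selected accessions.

8, 51, 94, 137, 180, 223, 266, 309, 352, 395, 438, 481, 524, 567, 610, 653

k = N/n = 688/16 = 43
accession 1: 8
accession 2: 8 + 43 = 51
accession 3: 51 + 43 = 94
accession 4: 94 + 43 = 137
accession 5: 137 + 43 = 180
accession 6: 180 + 43 = 223
accession 7: 223 + 43 = 266
accession 8: 266 + 43 = 309
accession 9: 309 + 43 = 352
accession 10: 352 + 43 = 395
accession 11: 395 + 43 = 438
accession 12: 438 + 43 = 481
accession 13: 481 + 43 = 524
accession 14: 524 + 43 = 567
accession 15: 567 + 43 = 610
accession 16: 610 + 43 = 653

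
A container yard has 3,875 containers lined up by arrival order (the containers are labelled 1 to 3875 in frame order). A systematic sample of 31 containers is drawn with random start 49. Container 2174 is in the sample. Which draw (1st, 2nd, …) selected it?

k = 3875/31 = 125
position = (2174 − 49)/125 + 1 = 2125/125 + 1 = 17 + 1 = 18

18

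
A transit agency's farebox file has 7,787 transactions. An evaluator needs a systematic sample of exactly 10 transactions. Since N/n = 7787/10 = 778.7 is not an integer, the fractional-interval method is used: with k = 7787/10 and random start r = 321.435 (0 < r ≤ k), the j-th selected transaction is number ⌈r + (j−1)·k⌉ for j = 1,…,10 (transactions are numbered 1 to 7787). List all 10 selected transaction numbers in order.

322, 1101, 1879, 2658, 3437, 4215, 4994, 5773, 6552, 7330

j=1: r + 0k = 321.435 → ⌈·⌉ = 322
j=2: r + 1k = 1100.135 → ⌈·⌉ = 1101
j=3: r + 2k = 1878.835 → ⌈·⌉ = 1879
j=4: r + 3k = 2657.535 → ⌈·⌉ = 2658
j=5: r + 4k = 3436.235 → ⌈·⌉ = 3437
j=6: r + 5k = 4214.935 → ⌈·⌉ = 4215
j=7: r + 6k = 4993.635 → ⌈·⌉ = 4994
j=8: r + 7k = 5772.335 → ⌈·⌉ = 5773
j=9: r + 8k = 6551.035 → ⌈·⌉ = 6552
j=10: r + 9k = 7329.735 → ⌈·⌉ = 7330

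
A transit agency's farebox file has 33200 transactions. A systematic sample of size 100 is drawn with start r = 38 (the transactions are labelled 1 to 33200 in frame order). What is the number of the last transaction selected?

32906

k = 33200/100 = 332
100th selection = r + (100−1)·k = 38 + 99×332 = 38 + 32868 = 32906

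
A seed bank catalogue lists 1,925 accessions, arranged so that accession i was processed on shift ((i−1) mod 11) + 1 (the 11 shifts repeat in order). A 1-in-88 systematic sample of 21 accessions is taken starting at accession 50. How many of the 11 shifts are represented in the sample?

Consecutive selections differ by k = 88, so their shift numbers differ by 88 mod 11 = 0.
gcd(88, 11) = 11, so the sample visits 11/11 = 1 distinct residues mod 11.
Start 50 is shift 6; the shifts hit are 6.

1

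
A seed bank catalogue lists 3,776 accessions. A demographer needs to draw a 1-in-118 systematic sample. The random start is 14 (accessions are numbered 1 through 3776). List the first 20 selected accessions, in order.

14, 132, 250, 368, 486, 604, 722, 840, 958, 1076, 1194, 1312, 1430, 1548, 1666, 1784, 1902, 2020, 2138, 2256

accession 1: 14
accession 2: 14 + 118 = 132
accession 3: 132 + 118 = 250
accession 4: 250 + 118 = 368
accession 5: 368 + 118 = 486
accession 6: 486 + 118 = 604
accession 7: 604 + 118 = 722
accession 8: 722 + 118 = 840
accession 9: 840 + 118 = 958
accession 10: 958 + 118 = 1076
accession 11: 1076 + 118 = 1194
accession 12: 1194 + 118 = 1312
accession 13: 1312 + 118 = 1430
accession 14: 1430 + 118 = 1548
accession 15: 1548 + 118 = 1666
accession 16: 1666 + 118 = 1784
accession 17: 1784 + 118 = 1902
accession 18: 1902 + 118 = 2020
accession 19: 2020 + 118 = 2138
accession 20: 2138 + 118 = 2256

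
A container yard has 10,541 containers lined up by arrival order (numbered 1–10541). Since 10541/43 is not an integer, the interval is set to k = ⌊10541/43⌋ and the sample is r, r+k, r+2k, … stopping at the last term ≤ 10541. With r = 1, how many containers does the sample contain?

k = ⌊10541/43⌋ = 245
Achieved size = ⌊(10541 − 1)/245⌋ + 1 = ⌊10540/245⌋ + 1 = 43 + 1 = 44
(last selection: 1 + 43×245 = 10536 ≤ 10541; next would be 10781 > 10541)

44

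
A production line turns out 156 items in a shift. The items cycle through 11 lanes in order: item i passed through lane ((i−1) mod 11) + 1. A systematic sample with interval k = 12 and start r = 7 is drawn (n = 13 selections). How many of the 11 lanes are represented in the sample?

11

Consecutive selections differ by k = 12, so their lane numbers differ by 12 mod 11 = 1.
gcd(12, 11) = 1, so the sample visits 11/1 = 11 distinct residues mod 11.
Start 7 is lane 7; the lanes hit are 1, 2, 3, 4, 5, 6, 7, 8, 9, 10, 11.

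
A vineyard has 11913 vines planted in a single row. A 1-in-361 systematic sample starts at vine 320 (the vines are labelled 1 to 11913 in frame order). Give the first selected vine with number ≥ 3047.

3208

k = 361
Steps past start: ⌈(3047 − 320)/361⌉ = ⌈2727/361⌉ = 8
Selected vine: 320 + 8×361 = 3208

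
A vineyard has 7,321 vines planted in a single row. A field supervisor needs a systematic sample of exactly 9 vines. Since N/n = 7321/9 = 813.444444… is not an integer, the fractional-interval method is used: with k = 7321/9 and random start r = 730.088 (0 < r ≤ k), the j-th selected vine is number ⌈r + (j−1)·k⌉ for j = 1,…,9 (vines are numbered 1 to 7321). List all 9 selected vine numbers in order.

j=1: r + 0k = 730.088 → ⌈·⌉ = 731
j=2: r + 1k = 1543.532444… → ⌈·⌉ = 1544
j=3: r + 2k = 2356.976888… → ⌈·⌉ = 2357
j=4: r + 3k = 3170.421333… → ⌈·⌉ = 3171
j=5: r + 4k = 3983.865777… → ⌈·⌉ = 3984
j=6: r + 5k = 4797.310222… → ⌈·⌉ = 4798
j=7: r + 6k = 5610.754666… → ⌈·⌉ = 5611
j=8: r + 7k = 6424.199111… → ⌈·⌉ = 6425
j=9: r + 8k = 7237.643555… → ⌈·⌉ = 7238

731, 1544, 2357, 3171, 3984, 4798, 5611, 6425, 7238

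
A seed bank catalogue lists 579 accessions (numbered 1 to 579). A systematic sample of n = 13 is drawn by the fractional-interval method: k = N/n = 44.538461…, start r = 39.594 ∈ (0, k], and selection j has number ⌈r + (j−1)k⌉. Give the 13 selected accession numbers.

40, 85, 129, 174, 218, 263, 307, 352, 396, 441, 485, 530, 575

j=1: r + 0k = 39.594 → ⌈·⌉ = 40
j=2: r + 1k = 84.132461… → ⌈·⌉ = 85
j=3: r + 2k = 128.670923… → ⌈·⌉ = 129
j=4: r + 3k = 173.209384… → ⌈·⌉ = 174
j=5: r + 4k = 217.747846… → ⌈·⌉ = 218
j=6: r + 5k = 262.286307… → ⌈·⌉ = 263
j=7: r + 6k = 306.824769… → ⌈·⌉ = 307
j=8: r + 7k = 351.363230… → ⌈·⌉ = 352
j=9: r + 8k = 395.901692… → ⌈·⌉ = 396
j=10: r + 9k = 440.440153… → ⌈·⌉ = 441
j=11: r + 10k = 484.978615… → ⌈·⌉ = 485
j=12: r + 11k = 529.517076… → ⌈·⌉ = 530
j=13: r + 12k = 574.055538… → ⌈·⌉ = 575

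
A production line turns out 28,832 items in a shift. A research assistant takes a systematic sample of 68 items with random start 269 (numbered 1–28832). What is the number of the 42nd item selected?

17653

k = 28832/68 = 424
42nd selection = r + (42−1)·k = 269 + 41×424 = 269 + 17384 = 17653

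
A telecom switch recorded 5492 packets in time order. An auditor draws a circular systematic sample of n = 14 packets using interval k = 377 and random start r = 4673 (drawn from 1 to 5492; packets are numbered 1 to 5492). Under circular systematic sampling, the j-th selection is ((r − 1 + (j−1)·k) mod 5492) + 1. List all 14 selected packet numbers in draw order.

Selection 1: 4673
Selection 2: 4673 + 377 = 5050
Selection 3: 5050 + 377 = 5427
Selection 4: 5427 + 377 = 5804 → 5804 − 5492 = 312
Selection 5: 312 + 377 = 689
Selection 6: 689 + 377 = 1066
Selection 7: 1066 + 377 = 1443
Selection 8: 1443 + 377 = 1820
Selection 9: 1820 + 377 = 2197
Selection 10: 2197 + 377 = 2574
Selection 11: 2574 + 377 = 2951
Selection 12: 2951 + 377 = 3328
Selection 13: 3328 + 377 = 3705
Selection 14: 3705 + 377 = 4082

4673, 5050, 5427, 312, 689, 1066, 1443, 1820, 2197, 2574, 2951, 3328, 3705, 4082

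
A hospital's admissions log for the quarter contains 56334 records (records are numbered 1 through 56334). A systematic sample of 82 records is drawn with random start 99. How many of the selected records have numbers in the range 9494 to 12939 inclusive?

5

k = 56334/82 = 687
First selection ≥ 9494: 99 + ⌈(9494−99)/687⌉·687 = 99 + 14×687 = 9717
Last selection ≤ 12939: 99 + ⌊(12939−99)/687⌋·687 = 99 + 18×687 = 12465
Count = 18 − 14 + 1 = 5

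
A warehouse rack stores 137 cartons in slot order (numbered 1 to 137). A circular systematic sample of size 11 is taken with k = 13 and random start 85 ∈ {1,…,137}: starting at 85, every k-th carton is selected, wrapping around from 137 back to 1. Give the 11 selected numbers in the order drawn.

85, 98, 111, 124, 137, 13, 26, 39, 52, 65, 78

Selection 1: 85
Selection 2: 85 + 13 = 98
Selection 3: 98 + 13 = 111
Selection 4: 111 + 13 = 124
Selection 5: 124 + 13 = 137
Selection 6: 137 + 13 = 150 → 150 − 137 = 13
Selection 7: 13 + 13 = 26
Selection 8: 26 + 13 = 39
Selection 9: 39 + 13 = 52
Selection 10: 52 + 13 = 65
Selection 11: 65 + 13 = 78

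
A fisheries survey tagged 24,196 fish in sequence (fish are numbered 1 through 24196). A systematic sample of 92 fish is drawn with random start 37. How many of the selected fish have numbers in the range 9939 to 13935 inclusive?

15

k = 24196/92 = 263
First selection ≥ 9939: 37 + ⌈(9939−37)/263⌉·263 = 37 + 38×263 = 10031
Last selection ≤ 13935: 37 + ⌊(13935−37)/263⌋·263 = 37 + 52×263 = 13713
Count = 52 − 38 + 1 = 15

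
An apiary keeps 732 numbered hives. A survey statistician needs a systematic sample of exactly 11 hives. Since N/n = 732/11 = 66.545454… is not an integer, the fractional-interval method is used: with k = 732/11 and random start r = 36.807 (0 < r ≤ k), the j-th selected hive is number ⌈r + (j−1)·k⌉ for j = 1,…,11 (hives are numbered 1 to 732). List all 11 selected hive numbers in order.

j=1: r + 0k = 36.807 → ⌈·⌉ = 37
j=2: r + 1k = 103.352454… → ⌈·⌉ = 104
j=3: r + 2k = 169.897909… → ⌈·⌉ = 170
j=4: r + 3k = 236.443363… → ⌈·⌉ = 237
j=5: r + 4k = 302.988818… → ⌈·⌉ = 303
j=6: r + 5k = 369.534272… → ⌈·⌉ = 370
j=7: r + 6k = 436.079727… → ⌈·⌉ = 437
j=8: r + 7k = 502.625181… → ⌈·⌉ = 503
j=9: r + 8k = 569.170636… → ⌈·⌉ = 570
j=10: r + 9k = 635.716090… → ⌈·⌉ = 636
j=11: r + 10k = 702.261545… → ⌈·⌉ = 703

37, 104, 170, 237, 303, 370, 437, 503, 570, 636, 703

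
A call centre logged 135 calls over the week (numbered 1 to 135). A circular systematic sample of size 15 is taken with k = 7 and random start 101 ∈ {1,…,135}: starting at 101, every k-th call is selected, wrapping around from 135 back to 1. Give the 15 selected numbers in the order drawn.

101, 108, 115, 122, 129, 1, 8, 15, 22, 29, 36, 43, 50, 57, 64

Selection 1: 101
Selection 2: 101 + 7 = 108
Selection 3: 108 + 7 = 115
Selection 4: 115 + 7 = 122
Selection 5: 122 + 7 = 129
Selection 6: 129 + 7 = 136 → 136 − 135 = 1
Selection 7: 1 + 7 = 8
Selection 8: 8 + 7 = 15
Selection 9: 15 + 7 = 22
Selection 10: 22 + 7 = 29
Selection 11: 29 + 7 = 36
Selection 12: 36 + 7 = 43
Selection 13: 43 + 7 = 50
Selection 14: 50 + 7 = 57
Selection 15: 57 + 7 = 64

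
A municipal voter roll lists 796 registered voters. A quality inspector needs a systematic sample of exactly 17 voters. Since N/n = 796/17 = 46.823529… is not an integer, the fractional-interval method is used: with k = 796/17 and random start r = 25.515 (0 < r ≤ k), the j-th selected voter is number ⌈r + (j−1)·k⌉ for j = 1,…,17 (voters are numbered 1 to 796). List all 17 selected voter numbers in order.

26, 73, 120, 166, 213, 260, 307, 354, 401, 447, 494, 541, 588, 635, 682, 728, 775

j=1: r + 0k = 25.515 → ⌈·⌉ = 26
j=2: r + 1k = 72.338529… → ⌈·⌉ = 73
j=3: r + 2k = 119.162058… → ⌈·⌉ = 120
j=4: r + 3k = 165.985588… → ⌈·⌉ = 166
j=5: r + 4k = 212.809117… → ⌈·⌉ = 213
j=6: r + 5k = 259.632647… → ⌈·⌉ = 260
j=7: r + 6k = 306.456176… → ⌈·⌉ = 307
j=8: r + 7k = 353.279705… → ⌈·⌉ = 354
j=9: r + 8k = 400.103235… → ⌈·⌉ = 401
j=10: r + 9k = 446.926764… → ⌈·⌉ = 447
j=11: r + 10k = 493.750294… → ⌈·⌉ = 494
j=12: r + 11k = 540.573823… → ⌈·⌉ = 541
j=13: r + 12k = 587.397352… → ⌈·⌉ = 588
j=14: r + 13k = 634.220882… → ⌈·⌉ = 635
j=15: r + 14k = 681.044411… → ⌈·⌉ = 682
j=16: r + 15k = 727.867941… → ⌈·⌉ = 728
j=17: r + 16k = 774.691470… → ⌈·⌉ = 775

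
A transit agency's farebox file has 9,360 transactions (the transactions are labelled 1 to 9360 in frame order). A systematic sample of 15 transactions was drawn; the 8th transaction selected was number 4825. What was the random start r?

457

k = 9360/15 = 624
r = 4825 − (8−1)×624 = 4825 − 4368 = 457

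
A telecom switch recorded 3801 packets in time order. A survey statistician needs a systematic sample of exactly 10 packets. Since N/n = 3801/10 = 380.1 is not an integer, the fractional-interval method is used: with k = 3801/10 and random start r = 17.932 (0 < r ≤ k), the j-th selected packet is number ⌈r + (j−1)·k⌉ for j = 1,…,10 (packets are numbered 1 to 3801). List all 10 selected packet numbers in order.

18, 399, 779, 1159, 1539, 1919, 2299, 2679, 3059, 3439

j=1: r + 0k = 17.932 → ⌈·⌉ = 18
j=2: r + 1k = 398.032 → ⌈·⌉ = 399
j=3: r + 2k = 778.132 → ⌈·⌉ = 779
j=4: r + 3k = 1158.232 → ⌈·⌉ = 1159
j=5: r + 4k = 1538.332 → ⌈·⌉ = 1539
j=6: r + 5k = 1918.432 → ⌈·⌉ = 1919
j=7: r + 6k = 2298.532 → ⌈·⌉ = 2299
j=8: r + 7k = 2678.632 → ⌈·⌉ = 2679
j=9: r + 8k = 3058.732 → ⌈·⌉ = 3059
j=10: r + 9k = 3438.832 → ⌈·⌉ = 3439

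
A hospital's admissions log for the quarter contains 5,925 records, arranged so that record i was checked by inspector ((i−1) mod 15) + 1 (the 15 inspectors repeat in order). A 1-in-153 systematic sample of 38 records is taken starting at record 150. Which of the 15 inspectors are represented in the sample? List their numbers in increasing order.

3, 6, 9, 12, 15

Consecutive selections differ by k = 153, so their inspector numbers differ by 153 mod 15 = 3.
gcd(153, 15) = 3, so the sample visits 15/3 = 5 distinct residues mod 15.
Start 150 is inspector 15; the inspectors hit are 3, 6, 9, 12, 15.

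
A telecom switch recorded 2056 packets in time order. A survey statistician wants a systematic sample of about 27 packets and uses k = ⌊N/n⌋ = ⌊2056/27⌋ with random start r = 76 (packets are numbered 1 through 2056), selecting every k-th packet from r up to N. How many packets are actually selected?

27

k = ⌊2056/27⌋ = 76
Achieved size = ⌊(2056 − 76)/76⌋ + 1 = ⌊1980/76⌋ + 1 = 26 + 1 = 27
(last selection: 76 + 26×76 = 2052 ≤ 2056; next would be 2128 > 2056)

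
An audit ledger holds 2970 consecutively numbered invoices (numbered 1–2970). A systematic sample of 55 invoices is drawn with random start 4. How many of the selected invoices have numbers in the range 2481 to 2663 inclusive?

4

k = 2970/55 = 54
First selection ≥ 2481: 4 + ⌈(2481−4)/54⌉·54 = 4 + 46×54 = 2488
Last selection ≤ 2663: 4 + ⌊(2663−4)/54⌋·54 = 4 + 49×54 = 2650
Count = 49 − 46 + 1 = 4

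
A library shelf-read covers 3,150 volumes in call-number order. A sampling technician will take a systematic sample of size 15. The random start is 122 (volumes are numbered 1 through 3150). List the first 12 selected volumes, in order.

k = N/n = 3150/15 = 210
volume 1: 122
volume 2: 122 + 210 = 332
volume 3: 332 + 210 = 542
volume 4: 542 + 210 = 752
volume 5: 752 + 210 = 962
volume 6: 962 + 210 = 1172
volume 7: 1172 + 210 = 1382
volume 8: 1382 + 210 = 1592
volume 9: 1592 + 210 = 1802
volume 10: 1802 + 210 = 2012
volume 11: 2012 + 210 = 2222
volume 12: 2222 + 210 = 2432

122, 332, 542, 752, 962, 1172, 1382, 1592, 1802, 2012, 2222, 2432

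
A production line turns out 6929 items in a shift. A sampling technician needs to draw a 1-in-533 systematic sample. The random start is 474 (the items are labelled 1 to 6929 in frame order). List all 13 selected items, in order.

474, 1007, 1540, 2073, 2606, 3139, 3672, 4205, 4738, 5271, 5804, 6337, 6870

item 1: 474
item 2: 474 + 533 = 1007
item 3: 1007 + 533 = 1540
item 4: 1540 + 533 = 2073
item 5: 2073 + 533 = 2606
item 6: 2606 + 533 = 3139
item 7: 3139 + 533 = 3672
item 8: 3672 + 533 = 4205
item 9: 4205 + 533 = 4738
item 10: 4738 + 533 = 5271
item 11: 5271 + 533 = 5804
item 12: 5804 + 533 = 6337
item 13: 6337 + 533 = 6870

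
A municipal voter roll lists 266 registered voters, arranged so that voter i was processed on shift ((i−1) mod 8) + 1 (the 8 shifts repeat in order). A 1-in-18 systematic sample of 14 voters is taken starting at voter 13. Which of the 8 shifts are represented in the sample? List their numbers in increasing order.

Consecutive selections differ by k = 18, so their shift numbers differ by 18 mod 8 = 2.
gcd(18, 8) = 2, so the sample visits 8/2 = 4 distinct residues mod 8.
Start 13 is shift 5; the shifts hit are 1, 3, 5, 7.

1, 3, 5, 7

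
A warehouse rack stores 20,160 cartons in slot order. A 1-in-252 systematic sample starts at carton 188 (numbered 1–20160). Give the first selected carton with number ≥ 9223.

k = 252
Steps past start: ⌈(9223 − 188)/252⌉ = ⌈9035/252⌉ = 36
Selected carton: 188 + 36×252 = 9260

9260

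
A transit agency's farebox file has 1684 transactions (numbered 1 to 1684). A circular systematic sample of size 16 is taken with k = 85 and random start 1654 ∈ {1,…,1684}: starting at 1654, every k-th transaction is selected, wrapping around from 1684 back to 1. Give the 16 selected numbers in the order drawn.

1654, 55, 140, 225, 310, 395, 480, 565, 650, 735, 820, 905, 990, 1075, 1160, 1245

Selection 1: 1654
Selection 2: 1654 + 85 = 1739 → 1739 − 1684 = 55
Selection 3: 55 + 85 = 140
Selection 4: 140 + 85 = 225
Selection 5: 225 + 85 = 310
Selection 6: 310 + 85 = 395
Selection 7: 395 + 85 = 480
Selection 8: 480 + 85 = 565
Selection 9: 565 + 85 = 650
Selection 10: 650 + 85 = 735
Selection 11: 735 + 85 = 820
Selection 12: 820 + 85 = 905
Selection 13: 905 + 85 = 990
Selection 14: 990 + 85 = 1075
Selection 15: 1075 + 85 = 1160
Selection 16: 1160 + 85 = 1245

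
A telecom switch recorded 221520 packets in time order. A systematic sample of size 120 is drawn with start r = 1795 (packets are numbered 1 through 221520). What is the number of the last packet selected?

k = 221520/120 = 1846
120th selection = r + (120−1)·k = 1795 + 119×1846 = 1795 + 219674 = 221469

221469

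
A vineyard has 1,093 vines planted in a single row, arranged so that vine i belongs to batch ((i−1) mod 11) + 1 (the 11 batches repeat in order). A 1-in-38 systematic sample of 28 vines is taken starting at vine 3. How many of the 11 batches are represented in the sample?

Consecutive selections differ by k = 38, so their batch numbers differ by 38 mod 11 = 5.
gcd(38, 11) = 1, so the sample visits 11/1 = 11 distinct residues mod 11.
Start 3 is batch 3; the batches hit are 1, 2, 3, 4, 5, 6, 7, 8, 9, 10, 11.

11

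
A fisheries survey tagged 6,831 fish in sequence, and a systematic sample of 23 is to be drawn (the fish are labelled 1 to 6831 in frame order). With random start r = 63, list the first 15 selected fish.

63, 360, 657, 954, 1251, 1548, 1845, 2142, 2439, 2736, 3033, 3330, 3627, 3924, 4221

k = N/n = 6831/23 = 297
fish 1: 63
fish 2: 63 + 297 = 360
fish 3: 360 + 297 = 657
fish 4: 657 + 297 = 954
fish 5: 954 + 297 = 1251
fish 6: 1251 + 297 = 1548
fish 7: 1548 + 297 = 1845
fish 8: 1845 + 297 = 2142
fish 9: 2142 + 297 = 2439
fish 10: 2439 + 297 = 2736
fish 11: 2736 + 297 = 3033
fish 12: 3033 + 297 = 3330
fish 13: 3330 + 297 = 3627
fish 14: 3627 + 297 = 3924
fish 15: 3924 + 297 = 4221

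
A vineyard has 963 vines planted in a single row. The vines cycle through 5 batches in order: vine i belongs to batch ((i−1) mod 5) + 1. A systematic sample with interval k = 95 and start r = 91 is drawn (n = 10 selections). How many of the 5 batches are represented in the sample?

Consecutive selections differ by k = 95, so their batch numbers differ by 95 mod 5 = 0.
gcd(95, 5) = 5, so the sample visits 5/5 = 1 distinct residues mod 5.
Start 91 is batch 1; the batches hit are 1.

1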